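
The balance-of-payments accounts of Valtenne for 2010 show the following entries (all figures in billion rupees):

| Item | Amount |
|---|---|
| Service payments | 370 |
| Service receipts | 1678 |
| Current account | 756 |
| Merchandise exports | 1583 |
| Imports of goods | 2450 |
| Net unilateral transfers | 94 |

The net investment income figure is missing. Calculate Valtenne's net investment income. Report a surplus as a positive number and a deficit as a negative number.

Current account = goods balance + services balance + net primary income + net secondary income
Sum of the known components = 535
Net investment income = CA - (known components) = 756 - 535 = 221

221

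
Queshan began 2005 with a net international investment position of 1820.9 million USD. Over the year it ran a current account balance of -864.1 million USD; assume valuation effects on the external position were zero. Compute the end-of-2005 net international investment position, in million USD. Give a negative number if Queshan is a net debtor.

With no valuation effects, change in NIIP = current account = -864.1
End-of-year NIIP = 1820.9 + (-864.1) = 956.8

956.8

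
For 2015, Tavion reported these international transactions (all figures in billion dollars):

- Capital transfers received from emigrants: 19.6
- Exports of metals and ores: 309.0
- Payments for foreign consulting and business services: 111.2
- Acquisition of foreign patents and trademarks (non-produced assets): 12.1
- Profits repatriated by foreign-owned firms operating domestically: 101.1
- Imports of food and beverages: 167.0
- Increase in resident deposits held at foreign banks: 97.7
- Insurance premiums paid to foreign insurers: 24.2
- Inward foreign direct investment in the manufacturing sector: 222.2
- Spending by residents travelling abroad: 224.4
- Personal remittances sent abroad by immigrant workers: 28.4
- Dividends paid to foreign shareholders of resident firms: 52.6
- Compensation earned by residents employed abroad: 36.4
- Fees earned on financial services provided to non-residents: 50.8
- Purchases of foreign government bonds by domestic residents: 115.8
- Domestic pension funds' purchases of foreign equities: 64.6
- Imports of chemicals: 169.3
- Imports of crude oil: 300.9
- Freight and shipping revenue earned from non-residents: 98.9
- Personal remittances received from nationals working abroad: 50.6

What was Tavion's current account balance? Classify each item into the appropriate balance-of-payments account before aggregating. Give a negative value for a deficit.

Goods: -300.9 + 309.0 - 169.3 - 167.0 = -328.2
Services: 50.8 + 98.9 - 24.2 - 224.4 - 111.2 = -210.1
Primary income: -101.1 + 36.4 - 52.6 = -117.3
Secondary income: 50.6 - 28.4 = 22.2
Current account = (-328.2) + (-210.1) + (-117.3) + 22.2 = -633.4
(Excluded from the current account — capital account: capital transfers received from emigrants 19.6, acquisition of foreign patents and trademarks (non-produced assets) 12.1; financial account: increase in resident deposits held at foreign banks 97.7, inward foreign direct investment in the manufacturing sector 222.2, purchases of foreign government bonds by domestic residents 115.8, domestic pension funds' purchases of foreign equities 64.6.)

-633.4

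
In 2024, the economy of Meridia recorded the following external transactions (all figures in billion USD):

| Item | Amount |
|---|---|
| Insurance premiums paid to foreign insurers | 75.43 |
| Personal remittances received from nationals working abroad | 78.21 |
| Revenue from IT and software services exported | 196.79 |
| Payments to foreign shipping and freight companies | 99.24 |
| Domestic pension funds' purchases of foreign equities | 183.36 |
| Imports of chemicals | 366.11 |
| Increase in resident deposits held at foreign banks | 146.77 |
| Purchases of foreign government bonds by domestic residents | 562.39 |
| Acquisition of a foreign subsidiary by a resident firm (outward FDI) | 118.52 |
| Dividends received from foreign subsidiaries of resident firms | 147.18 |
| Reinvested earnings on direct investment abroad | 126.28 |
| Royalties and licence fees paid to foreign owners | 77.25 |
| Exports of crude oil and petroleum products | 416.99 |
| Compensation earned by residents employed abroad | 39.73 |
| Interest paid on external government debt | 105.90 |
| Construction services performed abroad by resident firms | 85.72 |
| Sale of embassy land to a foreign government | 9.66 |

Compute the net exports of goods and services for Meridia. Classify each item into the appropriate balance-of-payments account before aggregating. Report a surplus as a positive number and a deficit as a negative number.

Goods: -366.11 + 416.99 = 50.88
Services: 196.79 - 75.43 - 77.25 - 99.24 + 85.72 = 30.59
Trade balance = 50.88 + 30.59 = 81.47
(Excluded from the trade balance — secondary income: personal remittances received from nationals working abroad 78.21; financial account: domestic pension funds' purchases of foreign equities 183.36, increase in resident deposits held at foreign banks 146.77, purchases of foreign government bonds by domestic residents 562.39, acquisition of a foreign subsidiary by a resident firm (outward FDI) 118.52; primary income: dividends received from foreign subsidiaries of resident firms 147.18, reinvested earnings on direct investment abroad 126.28, compensation earned by residents employed abroad 39.73, interest paid on external government debt 105.90; capital account: sale of embassy land to a foreign government 9.66.)

81.47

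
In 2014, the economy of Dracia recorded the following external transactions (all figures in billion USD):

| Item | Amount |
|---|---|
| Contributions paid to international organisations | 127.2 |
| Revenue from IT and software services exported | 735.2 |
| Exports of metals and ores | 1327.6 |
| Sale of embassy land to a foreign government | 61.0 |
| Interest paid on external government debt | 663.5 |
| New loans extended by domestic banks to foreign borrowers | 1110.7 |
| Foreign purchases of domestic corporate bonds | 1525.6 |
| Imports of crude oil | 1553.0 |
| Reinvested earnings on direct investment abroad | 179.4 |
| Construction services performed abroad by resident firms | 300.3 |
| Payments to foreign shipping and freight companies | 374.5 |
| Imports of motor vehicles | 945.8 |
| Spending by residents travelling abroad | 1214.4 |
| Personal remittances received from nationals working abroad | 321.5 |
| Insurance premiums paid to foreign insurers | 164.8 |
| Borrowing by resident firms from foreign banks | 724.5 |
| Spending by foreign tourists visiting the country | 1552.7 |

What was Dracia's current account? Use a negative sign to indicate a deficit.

Goods: 1327.6 - 1553.0 - 945.8 = -1171.2
Services: -374.5 - 1214.4 - 164.8 + 735.2 + 1552.7 + 300.3 = 834.5
Primary income: -663.5 + 179.4 = -484.1
Secondary income: -127.2 + 321.5 = 194.3
Current account = (-1171.2) + 834.5 + (-484.1) + 194.3 = -626.5
(Excluded from the current account — capital account: sale of embassy land to a foreign government 61.0; financial account: new loans extended by domestic banks to foreign borrowers 1110.7, foreign purchases of domestic corporate bonds 1525.6, borrowing by resident firms from foreign banks 724.5.)

-626.5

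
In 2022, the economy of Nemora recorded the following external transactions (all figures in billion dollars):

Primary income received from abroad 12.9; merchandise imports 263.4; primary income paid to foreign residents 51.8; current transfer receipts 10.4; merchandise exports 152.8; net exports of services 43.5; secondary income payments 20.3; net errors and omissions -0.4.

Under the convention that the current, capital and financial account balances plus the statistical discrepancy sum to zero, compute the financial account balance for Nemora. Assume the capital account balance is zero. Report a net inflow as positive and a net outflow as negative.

116.3

Goods balance = 152.8 - 263.4 = -110.6
Services balance = 43.5
Trade balance (goods + services) = -110.6 + 43.5 = -67.1
Net primary income = 12.9 - 51.8 = -38.9
Net secondary income = 10.4 - 20.3 = -9.9
Current account = -67.1 + (-38.9) + (-9.9) = -115.9
Financial account = -(-115.9 + (-0.4)) = 116.3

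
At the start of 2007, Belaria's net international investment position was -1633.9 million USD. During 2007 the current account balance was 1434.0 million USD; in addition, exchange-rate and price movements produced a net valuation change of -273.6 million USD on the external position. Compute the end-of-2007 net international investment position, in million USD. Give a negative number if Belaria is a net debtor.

Change in NIIP = current account + net valuation change = 1434.0 + (-273.6) = 1160.4
End-of-year NIIP = -1633.9 + 1160.4 = -473.5

-473.5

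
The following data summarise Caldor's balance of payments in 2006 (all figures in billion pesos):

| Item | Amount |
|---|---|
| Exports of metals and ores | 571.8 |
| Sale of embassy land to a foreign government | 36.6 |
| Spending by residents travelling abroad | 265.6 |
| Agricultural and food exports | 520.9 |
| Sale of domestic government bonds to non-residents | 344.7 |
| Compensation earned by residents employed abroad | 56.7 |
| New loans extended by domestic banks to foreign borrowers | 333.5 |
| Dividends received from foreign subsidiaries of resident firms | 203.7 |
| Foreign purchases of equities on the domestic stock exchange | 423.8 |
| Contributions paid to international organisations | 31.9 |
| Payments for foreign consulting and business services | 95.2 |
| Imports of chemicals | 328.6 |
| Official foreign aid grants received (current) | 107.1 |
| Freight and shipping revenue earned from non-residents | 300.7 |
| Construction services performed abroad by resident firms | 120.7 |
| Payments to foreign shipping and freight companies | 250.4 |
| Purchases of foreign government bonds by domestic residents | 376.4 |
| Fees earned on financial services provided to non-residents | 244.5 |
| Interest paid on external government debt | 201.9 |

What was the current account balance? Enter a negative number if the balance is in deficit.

Goods: 571.8 + 520.9 - 328.6 = 764.1
Services: 120.7 + 300.7 - 250.4 - 265.6 - 95.2 + 244.5 = 54.7
Primary income: 203.7 + 56.7 - 201.9 = 58.5
Secondary income: -31.9 + 107.1 = 75.2
Current account = 764.1 + 54.7 + 58.5 + 75.2 = 952.5
(Excluded from the current account — capital account: sale of embassy land to a foreign government 36.6; financial account: sale of domestic government bonds to non-residents 344.7, new loans extended by domestic banks to foreign borrowers 333.5, foreign purchases of equities on the domestic stock exchange 423.8, purchases of foreign government bonds by domestic residents 376.4.)

952.5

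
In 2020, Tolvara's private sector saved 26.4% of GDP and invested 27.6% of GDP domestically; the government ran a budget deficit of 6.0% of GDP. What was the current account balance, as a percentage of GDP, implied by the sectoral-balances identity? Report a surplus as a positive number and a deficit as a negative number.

By the sectoral-balances identity, CA = (S_private - I) + (T - G).
Private balance = 26.4 - 27.6 = -1.2
Government balance (T - G) = -6.0
CA = -1.2 + (-6.0) = -7.2

-7.2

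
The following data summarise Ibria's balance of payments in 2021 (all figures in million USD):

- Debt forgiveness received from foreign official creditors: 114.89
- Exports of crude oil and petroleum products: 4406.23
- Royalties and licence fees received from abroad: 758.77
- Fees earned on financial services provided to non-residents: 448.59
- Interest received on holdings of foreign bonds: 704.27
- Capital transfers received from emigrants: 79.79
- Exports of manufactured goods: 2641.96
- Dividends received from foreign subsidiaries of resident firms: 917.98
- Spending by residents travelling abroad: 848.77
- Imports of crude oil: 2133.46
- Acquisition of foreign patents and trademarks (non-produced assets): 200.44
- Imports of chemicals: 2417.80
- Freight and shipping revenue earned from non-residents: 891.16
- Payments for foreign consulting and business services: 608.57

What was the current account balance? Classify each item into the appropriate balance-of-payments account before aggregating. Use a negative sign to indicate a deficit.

4760.36

Goods: -2133.46 + 4406.23 - 2417.80 + 2641.96 = 2496.93
Services: 758.77 - 848.77 + 448.59 - 608.57 + 891.16 = 641.18
Primary income: 704.27 + 917.98 = 1622.25
Current account = 2496.93 + 641.18 + 1622.25 = 4760.36
(Excluded from the current account — capital account: debt forgiveness received from foreign official creditors 114.89, capital transfers received from emigrants 79.79, acquisition of foreign patents and trademarks (non-produced assets) 200.44.)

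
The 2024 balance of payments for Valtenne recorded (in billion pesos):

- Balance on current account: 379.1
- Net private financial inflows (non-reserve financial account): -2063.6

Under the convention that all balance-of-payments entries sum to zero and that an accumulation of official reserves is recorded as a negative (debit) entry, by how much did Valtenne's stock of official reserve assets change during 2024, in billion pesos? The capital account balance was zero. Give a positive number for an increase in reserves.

-1684.5

Official reserve transactions balance = -(379.1 + (-2063.6)) = 1684.5
An accumulation of reserves is recorded as a debit (negative entry), so the change in the stock of reserves is the negative of that balance.
Change in official reserves = -(1684.5) = -1684.5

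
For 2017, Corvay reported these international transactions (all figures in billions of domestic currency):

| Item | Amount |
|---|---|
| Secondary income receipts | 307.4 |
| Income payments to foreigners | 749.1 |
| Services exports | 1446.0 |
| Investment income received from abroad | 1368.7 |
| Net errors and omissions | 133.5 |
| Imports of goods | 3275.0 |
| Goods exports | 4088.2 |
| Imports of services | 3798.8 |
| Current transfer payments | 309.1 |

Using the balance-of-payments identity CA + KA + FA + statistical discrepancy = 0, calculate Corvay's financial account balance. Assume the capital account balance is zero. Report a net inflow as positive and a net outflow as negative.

Goods balance = 4088.2 - 3275.0 = 813.2
Services balance = 1446.0 - 3798.8 = -2352.8
Trade balance (goods + services) = 813.2 + (-2352.8) = -1539.6
Net primary income = 1368.7 - 749.1 = 619.6
Net secondary income = 307.4 - 309.1 = -1.7
Current account = -1539.6 + 619.6 + (-1.7) = -921.7
Financial account = -(-921.7 + 133.5) = 788.2

788.2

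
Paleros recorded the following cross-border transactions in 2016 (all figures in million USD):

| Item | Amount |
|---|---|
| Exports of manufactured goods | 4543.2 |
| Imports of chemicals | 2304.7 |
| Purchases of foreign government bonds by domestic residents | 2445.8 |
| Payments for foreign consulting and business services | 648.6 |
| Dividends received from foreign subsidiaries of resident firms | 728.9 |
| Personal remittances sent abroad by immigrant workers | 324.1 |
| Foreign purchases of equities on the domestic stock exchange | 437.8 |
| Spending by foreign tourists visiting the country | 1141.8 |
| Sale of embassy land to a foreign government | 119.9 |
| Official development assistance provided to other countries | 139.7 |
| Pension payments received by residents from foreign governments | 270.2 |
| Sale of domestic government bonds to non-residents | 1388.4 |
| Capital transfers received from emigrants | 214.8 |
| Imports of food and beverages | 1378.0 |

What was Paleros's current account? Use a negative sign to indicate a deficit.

Goods: 4543.2 - 1378.0 - 2304.7 = 860.5
Services: -648.6 + 1141.8 = 493.2
Primary income: 728.9
Secondary income: -139.7 + 270.2 - 324.1 = -193.6
Current account = 860.5 + 493.2 + 728.9 + (-193.6) = 1889.0
(Excluded from the current account — financial account: purchases of foreign government bonds by domestic residents 2445.8, foreign purchases of equities on the domestic stock exchange 437.8, sale of domestic government bonds to non-residents 1388.4; capital account: sale of embassy land to a foreign government 119.9, capital transfers received from emigrants 214.8.)

1889.0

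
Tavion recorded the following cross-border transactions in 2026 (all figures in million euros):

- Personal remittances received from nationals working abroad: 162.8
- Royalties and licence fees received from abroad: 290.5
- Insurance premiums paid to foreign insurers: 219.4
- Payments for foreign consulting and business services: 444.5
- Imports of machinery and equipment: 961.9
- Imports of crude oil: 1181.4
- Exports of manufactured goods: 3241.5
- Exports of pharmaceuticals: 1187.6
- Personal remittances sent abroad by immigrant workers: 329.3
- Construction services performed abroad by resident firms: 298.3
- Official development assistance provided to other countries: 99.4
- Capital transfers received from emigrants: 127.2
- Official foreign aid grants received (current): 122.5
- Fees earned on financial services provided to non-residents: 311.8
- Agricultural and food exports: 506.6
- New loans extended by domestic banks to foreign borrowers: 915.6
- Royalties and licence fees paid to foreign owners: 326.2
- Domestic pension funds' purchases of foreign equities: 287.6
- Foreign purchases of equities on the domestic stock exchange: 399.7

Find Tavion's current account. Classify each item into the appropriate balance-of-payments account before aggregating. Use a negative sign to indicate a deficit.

Goods: 1187.6 + 506.6 - 1181.4 + 3241.5 - 961.9 = 2792.4
Services: 290.5 - 444.5 + 311.8 - 326.2 + 298.3 - 219.4 = -89.5
Secondary income: -99.4 + 122.5 + 162.8 - 329.3 = -143.4
Current account = 2792.4 + (-89.5) + (-143.4) = 2559.5
(Excluded from the current account — capital account: capital transfers received from emigrants 127.2; financial account: new loans extended by domestic banks to foreign borrowers 915.6, domestic pension funds' purchases of foreign equities 287.6, foreign purchases of equities on the domestic stock exchange 399.7.)

2559.5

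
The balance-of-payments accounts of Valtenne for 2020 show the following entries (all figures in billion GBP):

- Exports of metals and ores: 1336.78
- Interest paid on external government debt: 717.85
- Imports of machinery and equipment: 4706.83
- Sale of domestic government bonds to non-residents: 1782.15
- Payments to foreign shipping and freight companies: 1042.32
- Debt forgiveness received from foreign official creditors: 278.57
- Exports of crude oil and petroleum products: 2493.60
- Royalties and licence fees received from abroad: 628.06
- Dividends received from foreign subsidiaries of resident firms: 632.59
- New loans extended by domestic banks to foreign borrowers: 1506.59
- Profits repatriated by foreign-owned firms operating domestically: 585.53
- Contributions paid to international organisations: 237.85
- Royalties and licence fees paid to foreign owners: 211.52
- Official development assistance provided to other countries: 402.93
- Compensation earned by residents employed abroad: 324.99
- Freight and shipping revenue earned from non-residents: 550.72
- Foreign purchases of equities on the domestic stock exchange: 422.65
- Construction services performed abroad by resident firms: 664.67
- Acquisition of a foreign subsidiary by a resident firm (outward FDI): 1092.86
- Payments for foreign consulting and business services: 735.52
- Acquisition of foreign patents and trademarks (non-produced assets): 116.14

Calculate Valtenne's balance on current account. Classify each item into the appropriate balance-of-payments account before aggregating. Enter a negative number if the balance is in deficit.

Goods: 1336.78 - 4706.83 + 2493.60 = -876.45
Services: 664.67 + 550.72 - 1042.32 + 628.06 - 211.52 - 735.52 = -145.91
Primary income: 632.59 - 717.85 - 585.53 + 324.99 = -345.80
Secondary income: -237.85 - 402.93 = -640.78
Current account = (-876.45) + (-145.91) + (-345.80) + (-640.78) = -2008.94
(Excluded from the current account — financial account: sale of domestic government bonds to non-residents 1782.15, new loans extended by domestic banks to foreign borrowers 1506.59, foreign purchases of equities on the domestic stock exchange 422.65, acquisition of a foreign subsidiary by a resident firm (outward FDI) 1092.86; capital account: debt forgiveness received from foreign official creditors 278.57, acquisition of foreign patents and trademarks (non-produced assets) 116.14.)

-2008.94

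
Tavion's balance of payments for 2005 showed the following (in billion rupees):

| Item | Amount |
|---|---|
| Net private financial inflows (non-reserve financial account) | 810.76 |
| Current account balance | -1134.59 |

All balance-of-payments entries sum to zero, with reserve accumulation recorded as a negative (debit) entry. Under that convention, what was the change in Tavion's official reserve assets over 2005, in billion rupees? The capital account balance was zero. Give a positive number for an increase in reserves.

-323.83

Official reserve transactions balance = -((-1134.59) + 810.76) = 323.83
An accumulation of reserves is recorded as a debit (negative entry), so the change in the stock of reserves is the negative of that balance.
Change in official reserves = -(323.83) = -323.83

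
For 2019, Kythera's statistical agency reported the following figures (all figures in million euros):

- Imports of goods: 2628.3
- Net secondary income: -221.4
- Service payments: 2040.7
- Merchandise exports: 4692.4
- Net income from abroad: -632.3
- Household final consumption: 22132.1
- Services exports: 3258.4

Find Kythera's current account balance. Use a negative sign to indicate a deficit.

Goods balance = 4692.4 - 2628.3 = 2064.1
Services balance = 3258.4 - 2040.7 = 1217.7
Trade balance (goods + services) = 2064.1 + 1217.7 = 3281.8
Net primary income = -632.3
Net secondary income = -221.4
Current account = 3281.8 + (-632.3) + (-221.4) = 2428.1

2428.1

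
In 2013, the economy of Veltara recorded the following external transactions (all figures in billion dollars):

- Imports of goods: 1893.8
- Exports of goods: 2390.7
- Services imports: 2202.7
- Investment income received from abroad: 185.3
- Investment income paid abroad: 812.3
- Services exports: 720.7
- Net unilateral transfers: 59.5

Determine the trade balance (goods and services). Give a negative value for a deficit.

Goods balance = 2390.7 - 1893.8 = 496.9
Services balance = 720.7 - 2202.7 = -1482.0
Trade balance (goods + services) = 496.9 + (-1482.0) = -985.1

-985.1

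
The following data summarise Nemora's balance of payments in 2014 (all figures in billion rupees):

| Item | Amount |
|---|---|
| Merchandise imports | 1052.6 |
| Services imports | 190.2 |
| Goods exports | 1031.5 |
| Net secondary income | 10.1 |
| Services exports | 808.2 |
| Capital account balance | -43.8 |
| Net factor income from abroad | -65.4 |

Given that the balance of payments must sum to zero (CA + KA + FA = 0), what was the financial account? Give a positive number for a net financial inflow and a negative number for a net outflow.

Goods balance = 1031.5 - 1052.6 = -21.1
Services balance = 808.2 - 190.2 = 618.0
Trade balance (goods + services) = -21.1 + 618.0 = 596.9
Net primary income = -65.4
Net secondary income = 10.1
Current account = 596.9 + (-65.4) + 10.1 = 541.6
Financial account = -(541.6 + (-43.8)) = -497.8

-497.8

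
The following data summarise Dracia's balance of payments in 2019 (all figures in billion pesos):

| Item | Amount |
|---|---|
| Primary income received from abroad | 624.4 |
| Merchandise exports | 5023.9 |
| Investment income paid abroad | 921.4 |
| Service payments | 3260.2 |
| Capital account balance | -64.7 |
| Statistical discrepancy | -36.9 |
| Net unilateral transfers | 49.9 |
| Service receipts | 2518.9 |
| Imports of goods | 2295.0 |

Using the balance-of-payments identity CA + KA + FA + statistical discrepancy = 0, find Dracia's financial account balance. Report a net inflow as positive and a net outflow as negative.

-1638.9

Goods balance = 5023.9 - 2295.0 = 2728.9
Services balance = 2518.9 - 3260.2 = -741.3
Trade balance (goods + services) = 2728.9 + (-741.3) = 1987.6
Net primary income = 624.4 - 921.4 = -297.0
Net secondary income = 49.9
Current account = 1987.6 + (-297.0) + 49.9 = 1740.5
Financial account = -(1740.5 + (-64.7) + (-36.9)) = -1638.9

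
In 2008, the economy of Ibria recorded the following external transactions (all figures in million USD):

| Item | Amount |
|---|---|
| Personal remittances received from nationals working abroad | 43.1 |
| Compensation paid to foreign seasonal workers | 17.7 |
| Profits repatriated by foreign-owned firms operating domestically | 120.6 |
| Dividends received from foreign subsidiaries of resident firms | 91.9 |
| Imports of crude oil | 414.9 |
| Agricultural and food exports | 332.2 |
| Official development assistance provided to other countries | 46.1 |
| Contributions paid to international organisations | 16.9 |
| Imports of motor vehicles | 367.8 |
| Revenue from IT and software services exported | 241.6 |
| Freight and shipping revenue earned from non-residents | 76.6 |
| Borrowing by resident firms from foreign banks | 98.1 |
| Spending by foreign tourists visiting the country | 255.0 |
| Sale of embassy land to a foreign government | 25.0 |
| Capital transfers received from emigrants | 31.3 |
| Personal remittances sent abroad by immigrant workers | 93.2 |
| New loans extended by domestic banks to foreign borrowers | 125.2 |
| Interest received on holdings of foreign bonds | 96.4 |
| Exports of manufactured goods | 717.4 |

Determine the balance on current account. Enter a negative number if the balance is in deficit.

Goods: 332.2 - 367.8 + 717.4 - 414.9 = 266.9
Services: 241.6 + 76.6 + 255.0 = 573.2
Primary income: -17.7 + 91.9 - 120.6 + 96.4 = 50.0
Secondary income: -16.9 + 43.1 - 46.1 - 93.2 = -113.1
Current account = 266.9 + 573.2 + 50.0 + (-113.1) = 777.0
(Excluded from the current account — financial account: borrowing by resident firms from foreign banks 98.1, new loans extended by domestic banks to foreign borrowers 125.2; capital account: sale of embassy land to a foreign government 25.0, capital transfers received from emigrants 31.3.)

777.0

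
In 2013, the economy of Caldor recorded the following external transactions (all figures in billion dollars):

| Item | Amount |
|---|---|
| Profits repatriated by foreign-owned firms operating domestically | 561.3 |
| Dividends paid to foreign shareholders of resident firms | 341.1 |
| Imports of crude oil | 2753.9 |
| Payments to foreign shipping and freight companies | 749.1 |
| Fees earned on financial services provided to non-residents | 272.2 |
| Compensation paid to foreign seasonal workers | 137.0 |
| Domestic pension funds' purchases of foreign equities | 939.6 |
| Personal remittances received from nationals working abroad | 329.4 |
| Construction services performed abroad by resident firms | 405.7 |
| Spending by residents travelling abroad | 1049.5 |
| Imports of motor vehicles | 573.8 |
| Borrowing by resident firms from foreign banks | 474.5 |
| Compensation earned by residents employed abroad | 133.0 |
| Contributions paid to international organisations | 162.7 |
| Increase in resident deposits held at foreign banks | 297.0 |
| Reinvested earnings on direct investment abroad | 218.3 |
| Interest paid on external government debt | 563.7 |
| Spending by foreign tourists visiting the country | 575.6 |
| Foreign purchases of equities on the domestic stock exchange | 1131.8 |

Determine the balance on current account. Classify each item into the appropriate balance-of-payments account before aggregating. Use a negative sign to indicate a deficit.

-4957.9

Goods: -2753.9 - 573.8 = -3327.7
Services: -749.1 + 272.2 + 575.6 + 405.7 - 1049.5 = -545.1
Primary income: 218.3 - 137.0 - 341.1 + 133.0 - 563.7 - 561.3 = -1251.8
Secondary income: -162.7 + 329.4 = 166.7
Current account = (-3327.7) + (-545.1) + (-1251.8) + 166.7 = -4957.9
(Excluded from the current account — financial account: domestic pension funds' purchases of foreign equities 939.6, borrowing by resident firms from foreign banks 474.5, increase in resident deposits held at foreign banks 297.0, foreign purchases of equities on the domestic stock exchange 1131.8.)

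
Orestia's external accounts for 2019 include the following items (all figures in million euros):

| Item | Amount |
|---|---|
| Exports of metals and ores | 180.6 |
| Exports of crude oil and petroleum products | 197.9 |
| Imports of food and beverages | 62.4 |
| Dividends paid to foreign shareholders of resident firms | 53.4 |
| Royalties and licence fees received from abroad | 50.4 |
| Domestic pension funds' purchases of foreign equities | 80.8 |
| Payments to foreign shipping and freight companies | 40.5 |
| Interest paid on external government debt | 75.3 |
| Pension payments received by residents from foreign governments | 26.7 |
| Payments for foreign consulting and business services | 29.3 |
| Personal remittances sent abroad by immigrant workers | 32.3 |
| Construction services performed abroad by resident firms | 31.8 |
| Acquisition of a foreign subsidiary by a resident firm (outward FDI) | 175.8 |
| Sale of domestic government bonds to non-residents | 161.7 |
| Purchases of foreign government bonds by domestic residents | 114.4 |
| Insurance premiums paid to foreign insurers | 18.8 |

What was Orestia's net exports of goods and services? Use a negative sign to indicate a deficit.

Goods: 180.6 - 62.4 + 197.9 = 316.1
Services: -40.5 - 18.8 + 31.8 + 50.4 - 29.3 = -6.4
Trade balance = 316.1 + (-6.4) = 309.7
(Excluded from the trade balance — primary income: dividends paid to foreign shareholders of resident firms 53.4, interest paid on external government debt 75.3; financial account: domestic pension funds' purchases of foreign equities 80.8, acquisition of a foreign subsidiary by a resident firm (outward FDI) 175.8, sale of domestic government bonds to non-residents 161.7, purchases of foreign government bonds by domestic residents 114.4; secondary income: pension payments received by residents from foreign governments 26.7, personal remittances sent abroad by immigrant workers 32.3.)

309.7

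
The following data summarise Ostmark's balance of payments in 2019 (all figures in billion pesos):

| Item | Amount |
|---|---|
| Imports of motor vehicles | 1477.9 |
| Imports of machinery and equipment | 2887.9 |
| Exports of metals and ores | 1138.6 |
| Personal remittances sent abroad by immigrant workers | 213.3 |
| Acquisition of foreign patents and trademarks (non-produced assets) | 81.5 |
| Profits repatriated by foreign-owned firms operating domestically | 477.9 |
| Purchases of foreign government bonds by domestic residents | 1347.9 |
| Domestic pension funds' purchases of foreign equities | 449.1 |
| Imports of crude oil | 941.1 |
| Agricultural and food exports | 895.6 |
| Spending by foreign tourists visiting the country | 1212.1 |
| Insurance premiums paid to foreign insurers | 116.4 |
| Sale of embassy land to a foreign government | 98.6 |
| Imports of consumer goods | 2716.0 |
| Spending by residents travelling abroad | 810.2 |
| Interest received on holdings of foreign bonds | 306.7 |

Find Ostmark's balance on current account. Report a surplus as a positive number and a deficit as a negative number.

-6087.7

Goods: -1477.9 - 2716.0 + 895.6 - 941.1 + 1138.6 - 2887.9 = -5988.7
Services: -116.4 - 810.2 + 1212.1 = 285.5
Primary income: 306.7 - 477.9 = -171.2
Secondary income: -213.3
Current account = (-5988.7) + 285.5 + (-171.2) + (-213.3) = -6087.7
(Excluded from the current account — capital account: acquisition of foreign patents and trademarks (non-produced assets) 81.5, sale of embassy land to a foreign government 98.6; financial account: purchases of foreign government bonds by domestic residents 1347.9, domestic pension funds' purchases of foreign equities 449.1.)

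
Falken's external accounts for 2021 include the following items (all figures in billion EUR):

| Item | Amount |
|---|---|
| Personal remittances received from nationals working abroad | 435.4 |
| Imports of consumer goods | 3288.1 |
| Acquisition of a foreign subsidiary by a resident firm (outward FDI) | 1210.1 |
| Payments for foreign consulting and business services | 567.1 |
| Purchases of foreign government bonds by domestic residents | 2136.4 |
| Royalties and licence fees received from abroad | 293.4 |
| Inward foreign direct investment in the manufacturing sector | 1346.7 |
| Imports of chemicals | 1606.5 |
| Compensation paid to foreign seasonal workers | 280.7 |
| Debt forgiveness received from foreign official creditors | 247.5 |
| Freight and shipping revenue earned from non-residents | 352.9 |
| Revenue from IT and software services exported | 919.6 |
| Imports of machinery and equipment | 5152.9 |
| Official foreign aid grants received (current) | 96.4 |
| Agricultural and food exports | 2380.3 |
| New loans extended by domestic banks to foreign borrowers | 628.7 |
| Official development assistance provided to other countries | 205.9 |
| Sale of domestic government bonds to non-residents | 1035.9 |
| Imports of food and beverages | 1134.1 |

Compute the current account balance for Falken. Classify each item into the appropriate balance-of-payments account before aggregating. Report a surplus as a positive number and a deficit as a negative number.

Goods: -1134.1 - 1606.5 - 3288.1 - 5152.9 + 2380.3 = -8801.3
Services: 293.4 + 352.9 + 919.6 - 567.1 = 998.8
Primary income: -280.7
Secondary income: 96.4 + 435.4 - 205.9 = 325.9
Current account = (-8801.3) + 998.8 + (-280.7) + 325.9 = -7757.3
(Excluded from the current account — financial account: acquisition of a foreign subsidiary by a resident firm (outward FDI) 1210.1, purchases of foreign government bonds by domestic residents 2136.4, inward foreign direct investment in the manufacturing sector 1346.7, new loans extended by domestic banks to foreign borrowers 628.7, sale of domestic government bonds to non-residents 1035.9; capital account: debt forgiveness received from foreign official creditors 247.5.)

-7757.3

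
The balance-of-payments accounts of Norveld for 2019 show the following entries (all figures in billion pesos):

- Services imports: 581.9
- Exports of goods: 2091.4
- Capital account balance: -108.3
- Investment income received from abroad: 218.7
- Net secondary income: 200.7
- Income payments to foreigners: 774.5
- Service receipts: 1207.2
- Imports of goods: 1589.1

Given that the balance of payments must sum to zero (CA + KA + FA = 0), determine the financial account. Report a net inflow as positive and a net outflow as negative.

Goods balance = 2091.4 - 1589.1 = 502.3
Services balance = 1207.2 - 581.9 = 625.3
Trade balance (goods + services) = 502.3 + 625.3 = 1127.6
Net primary income = 218.7 - 774.5 = -555.8
Net secondary income = 200.7
Current account = 1127.6 + (-555.8) + 200.7 = 772.5
Financial account = -(772.5 + (-108.3)) = -664.2

-664.2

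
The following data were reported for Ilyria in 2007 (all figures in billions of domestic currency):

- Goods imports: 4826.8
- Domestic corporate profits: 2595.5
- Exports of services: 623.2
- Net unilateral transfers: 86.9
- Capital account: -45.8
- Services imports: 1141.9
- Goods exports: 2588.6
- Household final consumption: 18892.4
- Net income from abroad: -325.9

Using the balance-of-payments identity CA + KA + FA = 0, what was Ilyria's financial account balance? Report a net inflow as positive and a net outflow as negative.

3041.7

Goods balance = 2588.6 - 4826.8 = -2238.2
Services balance = 623.2 - 1141.9 = -518.7
Trade balance (goods + services) = -2238.2 + (-518.7) = -2756.9
Net primary income = -325.9
Net secondary income = 86.9
Current account = -2756.9 + (-325.9) + 86.9 = -2995.9
Financial account = -(-2995.9 + (-45.8)) = 3041.7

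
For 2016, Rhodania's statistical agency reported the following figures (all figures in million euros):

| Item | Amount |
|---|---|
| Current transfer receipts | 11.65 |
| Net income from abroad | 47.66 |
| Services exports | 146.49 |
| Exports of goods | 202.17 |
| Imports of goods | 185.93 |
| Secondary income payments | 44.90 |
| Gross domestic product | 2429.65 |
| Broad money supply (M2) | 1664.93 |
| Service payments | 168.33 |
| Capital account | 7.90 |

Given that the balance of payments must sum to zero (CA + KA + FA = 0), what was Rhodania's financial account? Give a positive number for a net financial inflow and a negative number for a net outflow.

Goods balance = 202.17 - 185.93 = 16.24
Services balance = 146.49 - 168.33 = -21.84
Trade balance (goods + services) = 16.24 + (-21.84) = -5.60
Net primary income = 47.66
Net secondary income = 11.65 - 44.90 = -33.25
Current account = -5.60 + 47.66 + (-33.25) = 8.81
Financial account = -(8.81 + 7.90) = -16.71

-16.71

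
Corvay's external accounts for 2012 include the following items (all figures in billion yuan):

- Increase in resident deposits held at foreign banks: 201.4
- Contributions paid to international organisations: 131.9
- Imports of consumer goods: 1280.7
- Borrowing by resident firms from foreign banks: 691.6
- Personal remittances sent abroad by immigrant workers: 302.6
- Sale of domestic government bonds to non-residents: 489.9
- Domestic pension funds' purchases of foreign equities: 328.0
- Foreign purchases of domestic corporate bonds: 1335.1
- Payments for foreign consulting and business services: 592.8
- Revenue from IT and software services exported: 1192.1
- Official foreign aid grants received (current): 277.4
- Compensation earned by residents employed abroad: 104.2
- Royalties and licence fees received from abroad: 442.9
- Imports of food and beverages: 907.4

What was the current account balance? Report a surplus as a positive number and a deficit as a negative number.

Goods: -907.4 - 1280.7 = -2188.1
Services: 1192.1 - 592.8 + 442.9 = 1042.2
Primary income: 104.2
Secondary income: -302.6 + 277.4 - 131.9 = -157.1
Current account = (-2188.1) + 1042.2 + 104.2 + (-157.1) = -1198.8
(Excluded from the current account — financial account: increase in resident deposits held at foreign banks 201.4, borrowing by resident firms from foreign banks 691.6, sale of domestic government bonds to non-residents 489.9, domestic pension funds' purchases of foreign equities 328.0, foreign purchases of domestic corporate bonds 1335.1.)

-1198.8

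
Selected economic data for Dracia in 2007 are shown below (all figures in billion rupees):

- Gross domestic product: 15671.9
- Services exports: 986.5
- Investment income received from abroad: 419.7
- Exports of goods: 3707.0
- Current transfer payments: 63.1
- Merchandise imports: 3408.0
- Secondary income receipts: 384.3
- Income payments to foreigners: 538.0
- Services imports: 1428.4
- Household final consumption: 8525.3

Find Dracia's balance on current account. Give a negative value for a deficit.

Goods balance = 3707.0 - 3408.0 = 299.0
Services balance = 986.5 - 1428.4 = -441.9
Trade balance (goods + services) = 299.0 + (-441.9) = -142.9
Net primary income = 419.7 - 538.0 = -118.3
Net secondary income = 384.3 - 63.1 = 321.2
Current account = -142.9 + (-118.3) + 321.2 = 60.0

60.0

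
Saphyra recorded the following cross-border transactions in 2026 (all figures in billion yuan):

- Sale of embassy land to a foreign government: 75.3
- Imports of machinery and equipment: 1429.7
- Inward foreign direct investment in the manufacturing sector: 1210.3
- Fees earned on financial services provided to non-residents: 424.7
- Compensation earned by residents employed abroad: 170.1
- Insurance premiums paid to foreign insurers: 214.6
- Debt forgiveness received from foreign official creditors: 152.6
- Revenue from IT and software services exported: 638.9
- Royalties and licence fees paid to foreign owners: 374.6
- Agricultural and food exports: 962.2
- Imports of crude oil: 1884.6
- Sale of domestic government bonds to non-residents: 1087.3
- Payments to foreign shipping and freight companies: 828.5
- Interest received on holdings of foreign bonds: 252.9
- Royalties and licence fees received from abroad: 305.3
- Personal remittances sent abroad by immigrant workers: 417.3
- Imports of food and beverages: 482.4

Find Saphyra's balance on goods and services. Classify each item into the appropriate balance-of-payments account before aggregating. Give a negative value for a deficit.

Goods: -1884.6 + 962.2 - 1429.7 - 482.4 = -2834.5
Services: -374.6 - 214.6 + 638.9 + 424.7 - 828.5 + 305.3 = -48.8
Trade balance = -2834.5 + (-48.8) = -2883.3
(Excluded from the trade balance — capital account: sale of embassy land to a foreign government 75.3, debt forgiveness received from foreign official creditors 152.6; financial account: inward foreign direct investment in the manufacturing sector 1210.3, sale of domestic government bonds to non-residents 1087.3; primary income: compensation earned by residents employed abroad 170.1, interest received on holdings of foreign bonds 252.9; secondary income: personal remittances sent abroad by immigrant workers 417.3.)

-2883.3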